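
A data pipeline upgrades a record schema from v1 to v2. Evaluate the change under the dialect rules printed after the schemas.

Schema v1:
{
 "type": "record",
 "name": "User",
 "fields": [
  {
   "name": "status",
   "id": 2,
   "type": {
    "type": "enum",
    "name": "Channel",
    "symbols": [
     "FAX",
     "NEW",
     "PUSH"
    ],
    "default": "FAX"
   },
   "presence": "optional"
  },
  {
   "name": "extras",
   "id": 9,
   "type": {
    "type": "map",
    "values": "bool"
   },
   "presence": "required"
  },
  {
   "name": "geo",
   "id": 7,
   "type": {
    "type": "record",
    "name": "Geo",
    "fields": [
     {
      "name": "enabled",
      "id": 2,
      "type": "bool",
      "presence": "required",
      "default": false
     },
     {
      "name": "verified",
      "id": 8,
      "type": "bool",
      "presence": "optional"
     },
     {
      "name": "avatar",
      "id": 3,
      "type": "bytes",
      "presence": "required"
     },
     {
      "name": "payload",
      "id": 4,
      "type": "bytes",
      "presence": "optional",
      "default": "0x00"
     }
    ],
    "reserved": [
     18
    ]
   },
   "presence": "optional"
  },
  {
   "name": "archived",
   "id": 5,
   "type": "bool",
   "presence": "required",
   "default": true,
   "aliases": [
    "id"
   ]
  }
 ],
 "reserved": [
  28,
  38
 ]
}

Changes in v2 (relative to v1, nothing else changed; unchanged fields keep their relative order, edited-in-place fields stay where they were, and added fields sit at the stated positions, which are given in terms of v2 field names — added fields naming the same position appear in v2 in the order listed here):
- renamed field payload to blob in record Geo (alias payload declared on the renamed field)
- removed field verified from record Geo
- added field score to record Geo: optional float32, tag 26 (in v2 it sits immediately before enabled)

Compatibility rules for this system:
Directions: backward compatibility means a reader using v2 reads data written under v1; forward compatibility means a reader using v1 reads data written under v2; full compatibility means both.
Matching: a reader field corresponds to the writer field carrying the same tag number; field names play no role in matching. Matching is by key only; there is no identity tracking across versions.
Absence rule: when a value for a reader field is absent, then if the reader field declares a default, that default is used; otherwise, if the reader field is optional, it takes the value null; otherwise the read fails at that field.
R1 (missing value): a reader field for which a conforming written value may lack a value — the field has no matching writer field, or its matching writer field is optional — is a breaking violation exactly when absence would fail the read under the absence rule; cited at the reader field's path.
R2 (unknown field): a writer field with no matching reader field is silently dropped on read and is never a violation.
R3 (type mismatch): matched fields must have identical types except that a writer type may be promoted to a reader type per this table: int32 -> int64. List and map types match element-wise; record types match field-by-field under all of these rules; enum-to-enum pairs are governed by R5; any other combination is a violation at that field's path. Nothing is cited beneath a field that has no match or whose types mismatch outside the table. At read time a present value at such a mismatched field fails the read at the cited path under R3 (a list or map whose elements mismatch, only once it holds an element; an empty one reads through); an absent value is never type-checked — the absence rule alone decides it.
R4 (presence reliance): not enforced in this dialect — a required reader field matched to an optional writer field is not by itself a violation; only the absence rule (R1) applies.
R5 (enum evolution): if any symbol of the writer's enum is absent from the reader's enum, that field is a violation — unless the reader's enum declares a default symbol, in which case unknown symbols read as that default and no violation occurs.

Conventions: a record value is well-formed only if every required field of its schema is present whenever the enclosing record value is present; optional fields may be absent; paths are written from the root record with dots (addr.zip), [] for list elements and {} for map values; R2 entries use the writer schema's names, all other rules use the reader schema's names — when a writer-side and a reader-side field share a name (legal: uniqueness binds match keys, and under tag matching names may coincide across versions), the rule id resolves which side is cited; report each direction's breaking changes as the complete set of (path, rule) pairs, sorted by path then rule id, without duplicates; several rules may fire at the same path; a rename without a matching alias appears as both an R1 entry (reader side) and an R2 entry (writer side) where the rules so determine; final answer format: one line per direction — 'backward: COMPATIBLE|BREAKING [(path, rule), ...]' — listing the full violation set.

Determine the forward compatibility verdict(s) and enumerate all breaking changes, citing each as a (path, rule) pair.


each type pair in User: writer, then reader
forward on User — v1 reading data written by v2:
  status: paired with writer status (Channel -> Channel; writer optional)
  extras: paired with writer extras (map<string, bool> -> map<string, bool>; writer required)
  geo: paired with writer geo (Geo -> Geo; writer optional)
  archived: paired with writer archived (bool -> bool; writer required)
  geo.enabled: paired with writer geo.enabled (bool -> bool; writer required)
  no writer field matches reader geo.verified
  geo.avatar: paired with writer geo.avatar (bytes -> bytes; writer required)
  geo.payload: paired with writer geo.blob (bytes -> bytes; writer optional)
  writer geo.score: unknown to reader
  nothing fires on User: forward is COMPATIBLE
checking off the User differences that do not matter here:
  renamed field payload to blob in record Geo (alias payload declared on the renamed field) -> no rule fires on it in User's dialect; the asked verdict holds
  removed field verified from record Geo -> no rule fires on it in User's dialect; the asked verdict holds
  added field score to record Geo: optional float32, tag 26 (in v2 it sits immediately before enabled) -> no rule fires on it in User's dialect; the asked verdict holds

forward: COMPATIBLE []


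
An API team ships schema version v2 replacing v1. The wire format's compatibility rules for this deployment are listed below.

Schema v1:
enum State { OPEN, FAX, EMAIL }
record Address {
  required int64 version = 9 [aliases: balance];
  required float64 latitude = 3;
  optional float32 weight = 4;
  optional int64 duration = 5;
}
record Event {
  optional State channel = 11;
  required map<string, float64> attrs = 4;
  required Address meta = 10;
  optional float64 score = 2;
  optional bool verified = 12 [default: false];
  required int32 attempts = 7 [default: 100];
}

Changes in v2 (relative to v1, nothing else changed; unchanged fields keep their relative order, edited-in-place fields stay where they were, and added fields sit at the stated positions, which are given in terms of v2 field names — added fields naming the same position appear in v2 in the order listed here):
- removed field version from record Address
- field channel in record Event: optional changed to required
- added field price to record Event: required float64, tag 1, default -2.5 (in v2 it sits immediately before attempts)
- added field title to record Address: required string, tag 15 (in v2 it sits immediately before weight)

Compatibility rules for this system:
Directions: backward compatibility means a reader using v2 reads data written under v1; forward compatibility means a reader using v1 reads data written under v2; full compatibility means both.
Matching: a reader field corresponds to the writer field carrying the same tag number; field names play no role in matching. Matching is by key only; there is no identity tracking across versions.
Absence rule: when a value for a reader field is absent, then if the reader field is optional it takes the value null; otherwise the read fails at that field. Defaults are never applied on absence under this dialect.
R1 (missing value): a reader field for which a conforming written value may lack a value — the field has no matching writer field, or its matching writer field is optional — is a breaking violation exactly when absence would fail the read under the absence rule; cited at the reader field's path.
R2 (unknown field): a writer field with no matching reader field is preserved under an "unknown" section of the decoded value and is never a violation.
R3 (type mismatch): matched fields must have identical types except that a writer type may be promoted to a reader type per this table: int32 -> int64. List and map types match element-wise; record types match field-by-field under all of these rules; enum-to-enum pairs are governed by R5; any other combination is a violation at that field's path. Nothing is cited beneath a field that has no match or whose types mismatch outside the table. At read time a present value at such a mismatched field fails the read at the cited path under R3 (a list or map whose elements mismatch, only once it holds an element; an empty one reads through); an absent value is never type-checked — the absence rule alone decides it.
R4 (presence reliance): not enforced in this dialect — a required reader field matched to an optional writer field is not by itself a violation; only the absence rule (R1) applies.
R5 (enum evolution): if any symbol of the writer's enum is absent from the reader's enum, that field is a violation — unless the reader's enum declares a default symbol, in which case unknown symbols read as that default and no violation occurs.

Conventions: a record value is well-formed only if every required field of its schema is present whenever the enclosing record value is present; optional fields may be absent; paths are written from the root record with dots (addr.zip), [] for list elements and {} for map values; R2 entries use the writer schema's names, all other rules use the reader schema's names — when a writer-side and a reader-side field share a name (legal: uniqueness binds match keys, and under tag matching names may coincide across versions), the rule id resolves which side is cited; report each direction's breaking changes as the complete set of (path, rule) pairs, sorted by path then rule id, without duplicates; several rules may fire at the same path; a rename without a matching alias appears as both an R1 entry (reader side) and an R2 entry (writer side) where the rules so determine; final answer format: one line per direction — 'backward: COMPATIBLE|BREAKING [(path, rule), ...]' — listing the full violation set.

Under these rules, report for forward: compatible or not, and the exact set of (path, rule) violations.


forward: BREAKING [(meta.version, R1)]

the writer's type comes first in each Event pair
forward on Event — v1 reading data written by v2:
  channel <- channel (State -> State, writer required)
  attrs <- attrs (map<string, float64> -> map<string, float64>, writer required)
  meta <- meta (Address -> Address, writer required)
  score <- score (float64 -> float64, writer optional)
  verified <- verified (bool -> bool, writer optional)
  attempts <- attempts (int32 -> int32, writer required)
  price (writer side), unknown to reader
  meta.version: no writer-side match
  meta.latitude <- meta.latitude (float64 -> float64, writer required)
  meta.weight <- meta.weight (float32 -> float32, writer optional)
  meta.duration <- meta.duration (int64 -> int64, writer optional)
  meta.title (writer side), unknown to reader
  breaking: (meta.version, R1)
  => forward: BREAKING (1)
ruling out the remaining Event differences:
  field channel in record Event: optional changed to required -> matters only for Event's backward compatibility — outside the asked direction
  added field price to record Event: required float64, tag 1, default -2.5 (in v2 it sits immediately before attempts) -> matters only for Event's backward compatibility — outside the asked direction
  added field title to record Address: required string, tag 15 (in v2 it sits immediately before weight) -> matters only for Event's backward compatibility — outside the asked direction


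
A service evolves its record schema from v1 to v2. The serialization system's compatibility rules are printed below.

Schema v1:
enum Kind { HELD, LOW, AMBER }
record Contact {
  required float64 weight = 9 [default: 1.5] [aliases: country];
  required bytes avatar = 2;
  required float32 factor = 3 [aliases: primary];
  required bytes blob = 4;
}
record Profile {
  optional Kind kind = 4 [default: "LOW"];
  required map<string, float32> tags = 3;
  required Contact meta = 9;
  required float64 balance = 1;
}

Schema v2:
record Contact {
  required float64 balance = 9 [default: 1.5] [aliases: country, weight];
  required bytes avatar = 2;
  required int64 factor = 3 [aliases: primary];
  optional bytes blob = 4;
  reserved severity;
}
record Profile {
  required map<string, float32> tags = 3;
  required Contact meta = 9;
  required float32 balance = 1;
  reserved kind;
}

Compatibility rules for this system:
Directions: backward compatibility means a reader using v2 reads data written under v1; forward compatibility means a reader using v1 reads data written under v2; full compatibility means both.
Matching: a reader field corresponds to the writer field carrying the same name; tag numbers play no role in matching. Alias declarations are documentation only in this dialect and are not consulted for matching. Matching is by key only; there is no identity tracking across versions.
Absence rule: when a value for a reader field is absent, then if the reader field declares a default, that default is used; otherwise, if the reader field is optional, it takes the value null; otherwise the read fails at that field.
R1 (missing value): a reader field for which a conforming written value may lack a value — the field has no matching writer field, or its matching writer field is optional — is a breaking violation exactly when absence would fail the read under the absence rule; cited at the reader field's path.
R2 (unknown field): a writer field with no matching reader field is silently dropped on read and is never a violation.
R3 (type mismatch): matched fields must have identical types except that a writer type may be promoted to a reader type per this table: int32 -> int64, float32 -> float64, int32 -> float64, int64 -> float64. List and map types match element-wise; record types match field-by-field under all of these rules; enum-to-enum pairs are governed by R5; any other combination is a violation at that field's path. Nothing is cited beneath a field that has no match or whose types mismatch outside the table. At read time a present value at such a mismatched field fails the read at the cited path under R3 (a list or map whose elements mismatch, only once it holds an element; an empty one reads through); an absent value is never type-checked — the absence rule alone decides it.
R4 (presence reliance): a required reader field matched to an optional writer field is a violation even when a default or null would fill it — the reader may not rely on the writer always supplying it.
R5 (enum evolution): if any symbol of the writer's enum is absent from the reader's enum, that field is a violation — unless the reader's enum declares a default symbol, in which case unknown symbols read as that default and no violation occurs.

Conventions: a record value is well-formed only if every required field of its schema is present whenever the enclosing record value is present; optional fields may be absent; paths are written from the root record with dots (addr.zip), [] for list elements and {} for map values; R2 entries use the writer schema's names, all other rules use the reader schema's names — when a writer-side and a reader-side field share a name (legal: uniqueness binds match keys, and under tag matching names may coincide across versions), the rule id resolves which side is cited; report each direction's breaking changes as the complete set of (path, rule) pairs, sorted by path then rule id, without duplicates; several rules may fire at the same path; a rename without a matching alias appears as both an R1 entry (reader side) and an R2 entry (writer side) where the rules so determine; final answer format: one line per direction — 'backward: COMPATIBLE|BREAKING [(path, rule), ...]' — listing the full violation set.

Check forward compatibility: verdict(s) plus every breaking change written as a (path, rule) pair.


forward: BREAKING [(meta.blob, R1), (meta.blob, R4), (meta.factor, R3)]

arrows below run writer -> reader for Profile
checking forward for Profile: reader v1 against writer v2:
  kind: no writer match
  tags: map<string, float32> -> map<string, float32>, writer required; from tags
  meta: Contact -> Contact, writer required; from meta
  balance: float32 -> float64, writer required; from balance
  meta.weight: no writer match
  meta.avatar: bytes -> bytes, writer required; from meta.avatar
  meta.factor: int64 -> float32, writer required; from meta.factor
  meta.blob: bytes -> bytes, writer optional; from meta.blob
  meta.balance (writer side), unknown to reader
  rule R1 violated at meta.blob
  rule R4 violated at meta.blob
  rule R3 violated at meta.factor
  => 3 violation(s): forward is BREAKING for Profile
diffs on Profile not affecting the asked answer:
  removed field kind from record Profile (its key "kind" joins the reserved list) -> triggers nothing under Profile's printed rules — same verdict
  field balance in record Profile: type float64 changed to float32 -> fires only in the backward direction of Profile, which is not asked here
  renamed field weight to balance in record Contact (alias weight declared on the renamed field) -> triggers nothing under Profile's printed rules — same verdict


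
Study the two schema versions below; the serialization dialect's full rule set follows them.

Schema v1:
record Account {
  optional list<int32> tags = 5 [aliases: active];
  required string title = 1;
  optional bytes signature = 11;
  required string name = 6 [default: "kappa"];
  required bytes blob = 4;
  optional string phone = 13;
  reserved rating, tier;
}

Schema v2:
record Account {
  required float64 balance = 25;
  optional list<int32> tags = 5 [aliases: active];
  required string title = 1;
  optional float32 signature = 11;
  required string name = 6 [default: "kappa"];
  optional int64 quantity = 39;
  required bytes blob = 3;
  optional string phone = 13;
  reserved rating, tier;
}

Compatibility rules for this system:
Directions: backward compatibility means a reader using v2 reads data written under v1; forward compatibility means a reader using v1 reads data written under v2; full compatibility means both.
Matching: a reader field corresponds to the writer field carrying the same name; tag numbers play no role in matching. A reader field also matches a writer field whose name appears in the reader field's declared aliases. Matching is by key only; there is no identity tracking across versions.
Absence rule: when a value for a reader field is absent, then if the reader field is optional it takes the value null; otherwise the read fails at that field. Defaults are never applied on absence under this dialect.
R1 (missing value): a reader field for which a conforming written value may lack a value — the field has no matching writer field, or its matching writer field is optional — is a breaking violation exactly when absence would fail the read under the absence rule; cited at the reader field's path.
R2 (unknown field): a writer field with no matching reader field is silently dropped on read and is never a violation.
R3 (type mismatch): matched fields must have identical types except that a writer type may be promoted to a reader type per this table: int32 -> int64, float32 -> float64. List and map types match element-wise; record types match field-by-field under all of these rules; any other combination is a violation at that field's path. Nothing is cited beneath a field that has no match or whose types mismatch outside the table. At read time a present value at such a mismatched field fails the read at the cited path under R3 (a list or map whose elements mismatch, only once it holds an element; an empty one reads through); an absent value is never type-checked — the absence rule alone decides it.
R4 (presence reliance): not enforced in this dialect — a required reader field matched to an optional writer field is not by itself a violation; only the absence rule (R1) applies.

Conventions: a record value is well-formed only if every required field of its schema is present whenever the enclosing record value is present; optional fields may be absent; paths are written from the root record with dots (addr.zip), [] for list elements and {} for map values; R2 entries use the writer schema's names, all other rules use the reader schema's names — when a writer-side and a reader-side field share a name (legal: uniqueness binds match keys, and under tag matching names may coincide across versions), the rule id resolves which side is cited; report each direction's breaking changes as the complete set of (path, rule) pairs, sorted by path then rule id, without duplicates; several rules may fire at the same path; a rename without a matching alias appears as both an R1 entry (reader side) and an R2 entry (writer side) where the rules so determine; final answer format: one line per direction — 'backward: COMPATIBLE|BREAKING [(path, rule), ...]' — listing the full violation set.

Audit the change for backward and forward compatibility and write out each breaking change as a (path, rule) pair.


the writer's type comes first in each Account pair
checking backward for Account: reader v2 against writer v1:
  balance: no writer match
  tags <- tags (list<int32> -> list<int32>, writer optional)
  title <- title (string -> string, writer required)
  signature <- signature (bytes -> float32, writer optional)
  name <- name (string -> string, writer required)
  quantity: no writer match
  blob <- blob (bytes -> bytes, writer required)
  phone <- phone (string -> string, writer optional)
  rule R1 violated at balance
  rule R3 violated at signature
  => 2 violation(s): backward is BREAKING for Account
checking forward for Account: reader v1 against writer v2:
  tags <- tags (list<int32> -> list<int32>, writer optional)
  title <- title (string -> string, writer required)
  signature <- signature (float32 -> bytes, writer optional)
  name <- name (string -> string, writer required)
  blob <- blob (bytes -> bytes, writer required)
  phone <- phone (string -> string, writer optional)
  writer balance: unknown to reader
  writer quantity: unknown to reader
  rule R3 violated at signature
  => 1 violation(s): forward is BREAKING for Account

backward: BREAKING [(balance, R1), (signature, R3)]; forward: BREAKING [(signature, R3)]


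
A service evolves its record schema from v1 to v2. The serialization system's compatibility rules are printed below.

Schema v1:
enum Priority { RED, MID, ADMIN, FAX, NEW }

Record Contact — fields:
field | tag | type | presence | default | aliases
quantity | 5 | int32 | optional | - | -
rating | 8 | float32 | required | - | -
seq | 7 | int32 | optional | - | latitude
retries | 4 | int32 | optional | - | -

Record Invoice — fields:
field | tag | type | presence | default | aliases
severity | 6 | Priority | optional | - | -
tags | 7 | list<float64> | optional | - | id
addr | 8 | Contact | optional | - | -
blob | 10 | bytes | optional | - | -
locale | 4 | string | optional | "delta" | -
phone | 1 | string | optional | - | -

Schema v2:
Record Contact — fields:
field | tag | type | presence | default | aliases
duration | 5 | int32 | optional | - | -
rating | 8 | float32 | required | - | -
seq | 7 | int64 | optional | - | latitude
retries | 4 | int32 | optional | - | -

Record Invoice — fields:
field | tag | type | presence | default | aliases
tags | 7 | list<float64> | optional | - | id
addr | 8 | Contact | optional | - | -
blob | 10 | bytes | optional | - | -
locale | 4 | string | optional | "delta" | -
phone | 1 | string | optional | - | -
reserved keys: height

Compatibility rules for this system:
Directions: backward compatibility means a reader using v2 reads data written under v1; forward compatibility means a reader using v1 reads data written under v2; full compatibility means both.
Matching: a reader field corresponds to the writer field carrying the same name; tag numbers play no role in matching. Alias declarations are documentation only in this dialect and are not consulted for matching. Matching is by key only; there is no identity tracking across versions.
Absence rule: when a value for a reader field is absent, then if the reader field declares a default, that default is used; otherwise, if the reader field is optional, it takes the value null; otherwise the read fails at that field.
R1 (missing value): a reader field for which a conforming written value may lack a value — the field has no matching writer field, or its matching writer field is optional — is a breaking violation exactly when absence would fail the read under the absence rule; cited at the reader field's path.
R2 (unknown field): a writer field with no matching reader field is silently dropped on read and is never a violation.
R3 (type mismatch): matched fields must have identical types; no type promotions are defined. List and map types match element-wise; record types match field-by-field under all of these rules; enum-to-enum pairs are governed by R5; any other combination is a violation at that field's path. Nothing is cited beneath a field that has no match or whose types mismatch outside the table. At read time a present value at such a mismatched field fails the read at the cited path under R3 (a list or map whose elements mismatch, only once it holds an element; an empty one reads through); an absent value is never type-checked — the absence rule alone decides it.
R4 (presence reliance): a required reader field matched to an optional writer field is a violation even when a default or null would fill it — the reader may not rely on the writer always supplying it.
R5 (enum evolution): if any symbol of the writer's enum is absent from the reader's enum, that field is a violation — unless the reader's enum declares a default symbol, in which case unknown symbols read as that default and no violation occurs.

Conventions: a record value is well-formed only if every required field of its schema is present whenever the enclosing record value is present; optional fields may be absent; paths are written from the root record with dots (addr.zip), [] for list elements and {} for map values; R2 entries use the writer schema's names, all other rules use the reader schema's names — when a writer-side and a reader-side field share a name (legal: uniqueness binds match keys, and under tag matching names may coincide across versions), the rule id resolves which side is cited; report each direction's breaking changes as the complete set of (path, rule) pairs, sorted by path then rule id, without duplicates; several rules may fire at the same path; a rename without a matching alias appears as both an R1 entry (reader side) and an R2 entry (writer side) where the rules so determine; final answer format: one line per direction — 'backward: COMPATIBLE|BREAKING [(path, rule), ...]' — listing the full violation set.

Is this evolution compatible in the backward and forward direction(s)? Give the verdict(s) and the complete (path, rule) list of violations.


backward: BREAKING [(addr.seq, R3)]; forward: BREAKING [(addr.seq, R3)]

each type pair in Invoice: writer, then reader
backward for Invoice (reader v2, writer v1):
  writer optional, list<float64> -> list<float64>: reader tags maps from writer tags
  writer optional, Contact -> Contact: reader addr maps from writer addr
  writer optional, bytes -> bytes: reader blob maps from writer blob
  writer optional, string -> string: reader locale maps from writer locale
  writer optional, string -> string: reader phone maps from writer phone
  writer severity: unknown to reader
  addr.duration has no writer counterpart
  writer required, float32 -> float32: reader addr.rating maps from writer addr.rating
  writer optional, int32 -> int64: reader addr.seq maps from writer addr.seq
  writer optional, int32 -> int32: reader addr.retries maps from writer addr.retries
  writer addr.quantity: unknown to reader
  breaking: (addr.seq, R3)
  backward on Invoice therefore BREAKING (1)
forward for Invoice (reader v1, writer v2):
  severity has no writer counterpart
  writer optional, list<float64> -> list<float64>: reader tags maps from writer tags
  writer optional, Contact -> Contact: reader addr maps from writer addr
  writer optional, bytes -> bytes: reader blob maps from writer blob
  writer optional, string -> string: reader locale maps from writer locale
  writer optional, string -> string: reader phone maps from writer phone
  addr.quantity has no writer counterpart
  writer required, float32 -> float32: reader addr.rating maps from writer addr.rating
  writer optional, int64 -> int32: reader addr.seq maps from writer addr.seq
  writer optional, int32 -> int32: reader addr.retries maps from writer addr.retries
  writer addr.duration: unknown to reader
  breaking: (addr.seq, R3)
  forward on Invoice therefore BREAKING (1)


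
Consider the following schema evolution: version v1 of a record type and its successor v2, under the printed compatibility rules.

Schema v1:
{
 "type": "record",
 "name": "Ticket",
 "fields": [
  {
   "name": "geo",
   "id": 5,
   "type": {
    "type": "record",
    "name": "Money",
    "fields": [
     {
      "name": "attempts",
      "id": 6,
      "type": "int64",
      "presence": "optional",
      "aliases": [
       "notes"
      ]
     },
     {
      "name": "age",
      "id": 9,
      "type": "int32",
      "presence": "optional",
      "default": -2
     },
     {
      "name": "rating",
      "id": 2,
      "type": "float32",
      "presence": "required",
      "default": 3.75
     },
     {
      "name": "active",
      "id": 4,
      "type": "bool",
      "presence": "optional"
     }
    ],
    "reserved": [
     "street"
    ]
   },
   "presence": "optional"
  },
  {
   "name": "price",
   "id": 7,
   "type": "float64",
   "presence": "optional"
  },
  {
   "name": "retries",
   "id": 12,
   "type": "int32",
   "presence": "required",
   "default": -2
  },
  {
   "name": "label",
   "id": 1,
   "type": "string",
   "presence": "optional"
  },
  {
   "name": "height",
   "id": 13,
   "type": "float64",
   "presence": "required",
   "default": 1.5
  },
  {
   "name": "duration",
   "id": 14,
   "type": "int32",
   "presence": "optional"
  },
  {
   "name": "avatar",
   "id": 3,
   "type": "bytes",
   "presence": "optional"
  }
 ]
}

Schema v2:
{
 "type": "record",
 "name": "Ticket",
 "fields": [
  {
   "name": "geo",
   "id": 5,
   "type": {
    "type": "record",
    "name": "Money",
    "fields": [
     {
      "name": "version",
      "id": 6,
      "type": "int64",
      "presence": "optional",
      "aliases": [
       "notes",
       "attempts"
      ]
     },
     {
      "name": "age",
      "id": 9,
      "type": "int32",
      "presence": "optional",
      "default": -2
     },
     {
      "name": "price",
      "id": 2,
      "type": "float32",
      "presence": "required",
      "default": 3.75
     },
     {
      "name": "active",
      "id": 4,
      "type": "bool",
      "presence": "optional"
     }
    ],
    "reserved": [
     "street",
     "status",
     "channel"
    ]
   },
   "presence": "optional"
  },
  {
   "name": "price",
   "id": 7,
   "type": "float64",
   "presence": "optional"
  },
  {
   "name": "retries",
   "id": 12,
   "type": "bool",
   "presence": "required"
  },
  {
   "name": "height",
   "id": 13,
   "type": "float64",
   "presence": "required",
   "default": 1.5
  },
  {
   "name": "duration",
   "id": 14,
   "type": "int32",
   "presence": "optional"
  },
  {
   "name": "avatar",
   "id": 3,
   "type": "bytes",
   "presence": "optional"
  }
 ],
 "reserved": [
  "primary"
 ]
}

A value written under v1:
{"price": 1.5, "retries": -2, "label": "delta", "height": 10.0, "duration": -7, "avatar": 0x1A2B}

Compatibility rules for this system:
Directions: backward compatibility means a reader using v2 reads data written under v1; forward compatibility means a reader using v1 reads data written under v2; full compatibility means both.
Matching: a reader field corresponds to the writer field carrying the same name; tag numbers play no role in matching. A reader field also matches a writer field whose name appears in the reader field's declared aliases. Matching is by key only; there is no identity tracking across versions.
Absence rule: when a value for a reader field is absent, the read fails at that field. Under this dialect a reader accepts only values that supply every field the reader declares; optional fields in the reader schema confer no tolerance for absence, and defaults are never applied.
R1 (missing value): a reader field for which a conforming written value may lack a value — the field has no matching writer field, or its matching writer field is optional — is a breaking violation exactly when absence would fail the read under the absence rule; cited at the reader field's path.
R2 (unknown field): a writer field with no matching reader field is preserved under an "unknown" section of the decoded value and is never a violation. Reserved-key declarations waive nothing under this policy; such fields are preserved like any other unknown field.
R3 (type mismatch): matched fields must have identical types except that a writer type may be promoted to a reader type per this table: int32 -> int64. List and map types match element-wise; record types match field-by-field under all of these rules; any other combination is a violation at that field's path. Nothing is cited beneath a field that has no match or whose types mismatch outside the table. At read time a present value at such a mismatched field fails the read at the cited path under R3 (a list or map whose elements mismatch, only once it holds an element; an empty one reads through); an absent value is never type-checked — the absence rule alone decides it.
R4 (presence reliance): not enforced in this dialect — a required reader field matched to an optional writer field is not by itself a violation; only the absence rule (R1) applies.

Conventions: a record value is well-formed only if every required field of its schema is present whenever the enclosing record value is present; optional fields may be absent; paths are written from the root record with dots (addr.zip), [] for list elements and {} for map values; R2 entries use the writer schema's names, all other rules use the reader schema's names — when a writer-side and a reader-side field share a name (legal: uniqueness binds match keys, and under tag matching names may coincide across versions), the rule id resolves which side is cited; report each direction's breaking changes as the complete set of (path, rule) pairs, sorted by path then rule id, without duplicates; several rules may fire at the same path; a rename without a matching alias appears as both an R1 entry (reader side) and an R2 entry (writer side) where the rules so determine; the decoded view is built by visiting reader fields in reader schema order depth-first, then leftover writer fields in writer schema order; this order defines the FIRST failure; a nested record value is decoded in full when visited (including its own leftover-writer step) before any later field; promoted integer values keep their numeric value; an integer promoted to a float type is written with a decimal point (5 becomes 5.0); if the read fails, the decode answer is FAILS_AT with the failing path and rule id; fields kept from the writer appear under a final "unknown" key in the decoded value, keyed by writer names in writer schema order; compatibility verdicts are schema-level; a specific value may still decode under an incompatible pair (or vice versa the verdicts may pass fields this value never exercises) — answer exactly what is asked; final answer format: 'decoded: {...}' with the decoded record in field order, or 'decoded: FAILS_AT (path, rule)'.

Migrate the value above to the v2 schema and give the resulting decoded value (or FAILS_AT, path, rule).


arrows below run writer -> reader for Ticket
migrating the Ticket value to v2:
  read fails at geo under R1 (no fill)
  => FAILS_AT (geo, R1)
the rest of the Ticket diff is inert for this question:
  field retries in record Ticket: type int32 changed to bool (its default is dropped) -> changes Ticket's schema-level verdicts only — the decode of this value is the same
  renamed field rating to price in record Money -> changes Ticket's schema-level verdicts only — the decode of this value is the same
  removed field label from record Ticket -> changes Ticket's schema-level verdicts only — the decode of this value is the same
  renamed field attempts to version in record Money (alias attempts declared on the renamed field) -> changes Ticket's schema-level verdicts only — the decode of this value is the same

decoded: FAILS_AT (geo, R1)


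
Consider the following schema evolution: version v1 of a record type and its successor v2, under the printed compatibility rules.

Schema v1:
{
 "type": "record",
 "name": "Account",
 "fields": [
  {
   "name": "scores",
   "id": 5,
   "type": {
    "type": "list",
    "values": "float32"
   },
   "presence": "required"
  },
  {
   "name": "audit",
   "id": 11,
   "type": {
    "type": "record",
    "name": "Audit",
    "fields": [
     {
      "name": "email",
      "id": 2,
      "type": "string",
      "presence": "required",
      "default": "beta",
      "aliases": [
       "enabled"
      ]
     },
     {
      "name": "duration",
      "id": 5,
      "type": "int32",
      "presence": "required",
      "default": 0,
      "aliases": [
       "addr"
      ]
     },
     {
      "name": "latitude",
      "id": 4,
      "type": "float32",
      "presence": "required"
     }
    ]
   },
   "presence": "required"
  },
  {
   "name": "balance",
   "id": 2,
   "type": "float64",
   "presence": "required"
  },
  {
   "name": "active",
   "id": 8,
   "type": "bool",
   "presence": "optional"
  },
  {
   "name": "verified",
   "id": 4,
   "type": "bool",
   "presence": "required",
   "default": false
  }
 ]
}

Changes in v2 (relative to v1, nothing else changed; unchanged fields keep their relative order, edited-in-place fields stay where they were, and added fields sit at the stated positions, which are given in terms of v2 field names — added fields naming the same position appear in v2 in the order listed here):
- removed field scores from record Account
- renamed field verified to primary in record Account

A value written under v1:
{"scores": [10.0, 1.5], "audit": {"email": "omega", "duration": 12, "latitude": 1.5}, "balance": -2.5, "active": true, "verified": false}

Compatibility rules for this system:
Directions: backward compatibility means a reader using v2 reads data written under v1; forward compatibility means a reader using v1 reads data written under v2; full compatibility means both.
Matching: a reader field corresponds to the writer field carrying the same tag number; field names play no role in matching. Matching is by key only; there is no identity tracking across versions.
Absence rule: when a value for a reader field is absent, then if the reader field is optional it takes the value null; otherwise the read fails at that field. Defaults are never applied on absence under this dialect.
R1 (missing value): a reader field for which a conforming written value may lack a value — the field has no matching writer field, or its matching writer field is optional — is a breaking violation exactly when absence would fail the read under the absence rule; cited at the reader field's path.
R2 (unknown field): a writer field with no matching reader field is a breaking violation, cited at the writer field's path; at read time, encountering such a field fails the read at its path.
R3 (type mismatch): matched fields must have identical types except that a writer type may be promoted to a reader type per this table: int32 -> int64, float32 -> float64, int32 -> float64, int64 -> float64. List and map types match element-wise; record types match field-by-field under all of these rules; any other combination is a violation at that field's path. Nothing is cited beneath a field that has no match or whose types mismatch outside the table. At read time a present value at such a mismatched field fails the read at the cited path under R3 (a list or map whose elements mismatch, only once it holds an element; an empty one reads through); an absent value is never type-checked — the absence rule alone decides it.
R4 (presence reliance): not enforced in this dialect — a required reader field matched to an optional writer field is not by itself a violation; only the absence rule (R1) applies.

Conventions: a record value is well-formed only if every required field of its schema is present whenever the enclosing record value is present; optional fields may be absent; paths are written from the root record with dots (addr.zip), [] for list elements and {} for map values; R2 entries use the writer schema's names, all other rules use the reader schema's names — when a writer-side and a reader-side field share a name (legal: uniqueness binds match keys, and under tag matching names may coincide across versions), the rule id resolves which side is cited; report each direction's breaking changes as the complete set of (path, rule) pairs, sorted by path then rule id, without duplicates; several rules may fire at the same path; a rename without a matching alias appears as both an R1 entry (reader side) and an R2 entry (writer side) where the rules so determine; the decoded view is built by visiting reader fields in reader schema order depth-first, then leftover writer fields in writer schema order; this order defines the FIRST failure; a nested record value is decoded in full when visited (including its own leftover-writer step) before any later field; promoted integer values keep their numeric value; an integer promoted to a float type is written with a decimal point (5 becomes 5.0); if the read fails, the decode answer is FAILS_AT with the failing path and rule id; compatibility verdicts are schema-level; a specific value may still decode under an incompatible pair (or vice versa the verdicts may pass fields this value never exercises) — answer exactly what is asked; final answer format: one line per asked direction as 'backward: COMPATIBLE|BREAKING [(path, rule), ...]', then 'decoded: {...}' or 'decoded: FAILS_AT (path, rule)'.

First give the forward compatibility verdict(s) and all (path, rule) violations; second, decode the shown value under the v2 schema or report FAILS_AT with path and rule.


arrows below run writer -> reader for Account
forward for Account (reader v1, writer v2):
  scores: no writer-side match
  Audit -> Audit, writer required: audit aligns to audit
  float64 -> float64, writer required: balance aligns to balance
  bool -> bool, writer optional: active aligns to active
  bool -> bool, writer required: verified aligns to primary
  string -> string, writer required: audit.email aligns to audit.email
  int32 -> int32, writer required: audit.duration aligns to audit.duration
  float32 -> float32, writer required: audit.latitude aligns to audit.latitude
  violation R1 at scores
  => forward verdict for Account: BREAKING, 1 violation(s)
decode walk for Account under reader schema v2:
  audit.email := "omega"
  audit.duration := 12
  audit.latitude := 1.5
  balance := -2.5
  active := true
  primary := false (from writer verified)
  read fails at scores under R2 (unknown field)
  => FAILS_AT (scores, R2)
the other Account changes do not affect what is asked:
  renamed field verified to primary in record Account -> no rule fires on it in Account's dialect; the asked verdict holds

forward: BREAKING [(scores, R1)]; decoded: FAILS_AT (scores, R2)
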